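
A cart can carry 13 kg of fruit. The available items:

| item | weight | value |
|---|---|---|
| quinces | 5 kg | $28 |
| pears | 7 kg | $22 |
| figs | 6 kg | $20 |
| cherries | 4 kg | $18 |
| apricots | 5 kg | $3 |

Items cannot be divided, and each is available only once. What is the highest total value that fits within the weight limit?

This is a 0/1 knapsack; check combinations near the capacity.
- quinces+pears: weight 5+7=12, value 28+22=50
- quinces+figs: weight 5+6=11, value 28+20=48
- quinces+cherries: weight 5+4=9, value 28+18=46
- pears+figs: weight 7+6=13, value 22+20=42
- pears+cherries: weight 7+4=11, value 22+18=40
Best: $50.

$50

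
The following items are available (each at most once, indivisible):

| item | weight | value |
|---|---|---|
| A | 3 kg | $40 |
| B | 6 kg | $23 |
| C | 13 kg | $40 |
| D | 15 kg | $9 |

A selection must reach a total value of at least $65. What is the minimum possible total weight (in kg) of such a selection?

Subsets with value ≥ 65, sorted by total weight:
- A+C: weight 16, value 80
- A+B+C: weight 22, value 103
- A+B+D: weight 24, value 72
- A+C+D: weight 31, value 89
Minimum weight: 16 kg.

16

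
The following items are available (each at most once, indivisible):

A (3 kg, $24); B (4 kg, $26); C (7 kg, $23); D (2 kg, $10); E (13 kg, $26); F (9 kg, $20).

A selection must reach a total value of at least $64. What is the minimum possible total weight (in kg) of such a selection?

Subsets with value ≥ 64, sorted by total weight:
- A+B+C: weight 14, value 73
- A+B+C+D: weight 16, value 83
- A+B+F: weight 16, value 70
- A+B+D+F: weight 18, value 80
Minimum weight: 14 kg.

14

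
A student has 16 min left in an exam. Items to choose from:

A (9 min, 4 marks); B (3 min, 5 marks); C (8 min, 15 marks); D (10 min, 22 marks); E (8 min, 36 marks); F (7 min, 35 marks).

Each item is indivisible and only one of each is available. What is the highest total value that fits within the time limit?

71 marks

Check high-value combinations within 16 min:
- E+F: time 8+7=15, value 36+35=71
- C+E: time 8+8=16, value 15+36=51
- C+F: time 8+7=15, value 15+35=50
- B+E: time 3+8=11, value 5+36=41
- B+F: time 3+7=10, value 5+35=40
Best: 71 marks.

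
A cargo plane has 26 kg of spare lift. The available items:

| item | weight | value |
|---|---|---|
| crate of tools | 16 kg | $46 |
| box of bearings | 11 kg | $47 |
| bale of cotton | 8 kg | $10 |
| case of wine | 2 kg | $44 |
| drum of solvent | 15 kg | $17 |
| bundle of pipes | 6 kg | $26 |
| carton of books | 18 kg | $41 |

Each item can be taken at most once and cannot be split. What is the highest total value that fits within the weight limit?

This is a 0/1 knapsack; check combinations near the capacity.
- box of bearings+case of wine+bundle of pipes: weight 11+2+6=19, value 47+44+26=117
- crate of tools+case of wine+bundle of pipes: weight 16+2+6=24, value 46+44+26=116
- case of wine+bundle of pipes+carton of books: weight 2+6+18=26, value 44+26+41=111
Best: $117.

$117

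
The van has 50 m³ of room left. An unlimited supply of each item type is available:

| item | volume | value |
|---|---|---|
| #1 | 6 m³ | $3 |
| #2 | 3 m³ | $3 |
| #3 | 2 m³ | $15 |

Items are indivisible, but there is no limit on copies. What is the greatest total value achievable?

Best value-per-unit is #3 at 15/2, and filling with it alone uses volume 25×2=50. No mix of the others beats 25×15 = 375.

$375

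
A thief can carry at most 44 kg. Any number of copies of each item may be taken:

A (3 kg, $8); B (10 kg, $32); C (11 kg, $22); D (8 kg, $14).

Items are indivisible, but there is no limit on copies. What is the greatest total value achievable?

Best value-per-unit is B at 32/10; filling with it alone gives 4×32 = 128.
Optimal mix: 1×A + 4×B → weight 43, value 136.

$136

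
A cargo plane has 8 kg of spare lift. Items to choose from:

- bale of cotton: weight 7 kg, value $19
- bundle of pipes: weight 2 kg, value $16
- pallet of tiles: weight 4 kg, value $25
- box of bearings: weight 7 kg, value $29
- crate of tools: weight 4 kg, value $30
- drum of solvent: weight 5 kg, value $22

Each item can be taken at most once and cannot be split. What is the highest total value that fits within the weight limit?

Check high-value combinations within 8 kg:
- pallet of tiles+crate of tools: weight 4+4=8, value 25+30=55
- bundle of pipes+crate of tools: weight 2+4=6, value 16+30=46
- bundle of pipes+pallet of tiles: weight 2+4=6, value 16+25=41
- bundle of pipes+drum of solvent: weight 2+5=7, value 16+22=38
Best: $55.

$55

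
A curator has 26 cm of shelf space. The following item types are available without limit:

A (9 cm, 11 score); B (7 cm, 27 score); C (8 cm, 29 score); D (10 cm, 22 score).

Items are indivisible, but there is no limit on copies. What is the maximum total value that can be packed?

87 score

Best value-per-unit is B at 27/7; filling with it alone gives 3×27 = 81.
Optimal mix: 3×C → length 24, value 87.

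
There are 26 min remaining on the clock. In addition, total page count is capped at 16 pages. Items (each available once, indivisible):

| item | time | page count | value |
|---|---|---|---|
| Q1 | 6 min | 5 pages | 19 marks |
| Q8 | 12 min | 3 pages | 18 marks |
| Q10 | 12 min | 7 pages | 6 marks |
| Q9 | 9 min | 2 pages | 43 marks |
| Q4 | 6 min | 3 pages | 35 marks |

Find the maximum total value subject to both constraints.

97 marks

Feasible sets respecting both limits:
- Q1+Q9+Q4: time 21, page count 10, value 97
- Q9+Q4: time 15, page count 5, value 78
- Q1+Q8+Q4: time 24, page count 11, value 72
- Q1+Q9: time 15, page count 7, value 62
Best: 97 marks.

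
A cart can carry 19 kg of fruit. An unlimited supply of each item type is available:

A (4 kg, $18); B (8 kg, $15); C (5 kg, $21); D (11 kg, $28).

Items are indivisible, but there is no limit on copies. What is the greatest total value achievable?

$81

Best value-per-unit is A at 18/4; filling with it alone gives 4×18 = 72.
Optimal mix: 1×A + 3×C → weight 19, value 81.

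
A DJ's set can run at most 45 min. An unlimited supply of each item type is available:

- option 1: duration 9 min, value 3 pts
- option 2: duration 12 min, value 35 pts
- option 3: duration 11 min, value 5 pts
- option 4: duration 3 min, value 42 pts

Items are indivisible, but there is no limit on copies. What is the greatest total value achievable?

630 pts

Best value-per-unit is option 4 at 42/3, and filling with it alone uses duration 15×3=45. No mix of the others beats 15×42 = 630.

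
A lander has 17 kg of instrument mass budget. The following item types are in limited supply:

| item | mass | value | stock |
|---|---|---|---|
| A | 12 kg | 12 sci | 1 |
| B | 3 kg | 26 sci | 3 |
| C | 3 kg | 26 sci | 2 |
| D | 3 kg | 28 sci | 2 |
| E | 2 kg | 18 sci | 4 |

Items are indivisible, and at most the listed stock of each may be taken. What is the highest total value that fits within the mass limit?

Best selections within mass 17 and stock limits:
- 1×C + 2×D + 4×E: mass 17, value 154
- 1×B + 2×D + 4×E: mass 17, value 154
Best: 154 sci.

154 sci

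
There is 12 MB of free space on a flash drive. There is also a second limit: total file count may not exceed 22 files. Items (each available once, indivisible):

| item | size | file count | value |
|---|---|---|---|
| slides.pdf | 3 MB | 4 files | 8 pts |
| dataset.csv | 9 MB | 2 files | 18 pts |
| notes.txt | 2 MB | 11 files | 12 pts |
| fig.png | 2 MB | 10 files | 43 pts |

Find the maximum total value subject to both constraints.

Feasible sets respecting both limits:
- dataset.csv+fig.png: size 11, file count 12, value 61
- notes.txt+fig.png: size 4, file count 21, value 55
- slides.pdf+fig.png: size 5, file count 14, value 51
- fig.png: size 2, file count 10, value 43
Best: 61 pts.

61 pts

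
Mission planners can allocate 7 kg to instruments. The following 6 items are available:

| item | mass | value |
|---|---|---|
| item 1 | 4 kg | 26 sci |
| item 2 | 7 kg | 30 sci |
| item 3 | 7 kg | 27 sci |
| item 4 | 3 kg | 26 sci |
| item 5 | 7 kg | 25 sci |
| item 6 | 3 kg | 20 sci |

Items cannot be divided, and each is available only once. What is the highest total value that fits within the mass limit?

52 sci

Check high-value combinations within 7 kg:
- item 1+item 4: mass 4+3=7, value 26+26=52
- item 4+item 6: mass 3+3=6, value 26+20=46
- item 1+item 6: mass 4+3=7, value 26+20=46
- item 2: mass 7, value 30
Best: 52 sci.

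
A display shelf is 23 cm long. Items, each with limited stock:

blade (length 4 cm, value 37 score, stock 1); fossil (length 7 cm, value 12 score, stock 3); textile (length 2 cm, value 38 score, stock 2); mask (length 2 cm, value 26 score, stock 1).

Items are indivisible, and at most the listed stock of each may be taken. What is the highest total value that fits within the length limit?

151 score

Top feasible selections:
- 1×blade + 1×fossil + 2×textile + 1×mask: length 17, value 151
- 1×blade + 2×textile + 1×mask: length 10, value 139
Best: 151 score.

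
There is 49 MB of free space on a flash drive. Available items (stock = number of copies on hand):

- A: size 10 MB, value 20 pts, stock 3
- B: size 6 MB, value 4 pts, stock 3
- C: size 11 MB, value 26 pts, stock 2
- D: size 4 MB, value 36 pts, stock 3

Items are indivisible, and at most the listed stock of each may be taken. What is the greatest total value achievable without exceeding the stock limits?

Best selections within size 49 and stock limits:
- 1×A + 2×C + 3×D: size 44, value 180
- 2×A + 1×B + 1×C + 3×D: size 49, value 178
- 2×A + 1×C + 3×D: size 43, value 174
Best: 180 pts.

180 pts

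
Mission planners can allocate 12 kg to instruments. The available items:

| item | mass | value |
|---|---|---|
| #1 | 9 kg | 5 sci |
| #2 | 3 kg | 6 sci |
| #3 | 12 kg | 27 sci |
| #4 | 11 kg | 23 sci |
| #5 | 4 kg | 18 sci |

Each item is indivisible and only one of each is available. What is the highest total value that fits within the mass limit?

Check high-value combinations within 12 kg:
- #3: mass 12, value 27
- #2+#5: mass 3+4=7, value 6+18=24
- #4: mass 11, value 23
- #5: mass 4, value 18
- #1+#2: mass 9+3=12, value 5+6=11
Best: 27 sci.

27 sci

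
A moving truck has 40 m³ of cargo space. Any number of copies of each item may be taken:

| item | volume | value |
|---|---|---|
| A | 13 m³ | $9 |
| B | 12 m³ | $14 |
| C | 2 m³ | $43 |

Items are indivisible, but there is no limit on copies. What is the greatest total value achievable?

Best value-per-unit is C at 43/2, and filling with it alone uses volume 20×2=40. No mix of the others beats 20×43 = 860.

$860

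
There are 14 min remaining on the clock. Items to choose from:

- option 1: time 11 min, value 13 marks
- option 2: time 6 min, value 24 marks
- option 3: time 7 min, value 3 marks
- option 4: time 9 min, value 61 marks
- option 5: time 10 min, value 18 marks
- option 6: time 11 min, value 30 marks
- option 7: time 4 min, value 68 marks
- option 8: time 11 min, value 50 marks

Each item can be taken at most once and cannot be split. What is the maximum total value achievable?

129 marks

Check high-value combinations within 14 min:
- option 4+option 7: time 9+4=13, value 61+68=129
- option 2+option 7: time 6+4=10, value 24+68=92
- option 5+option 7: time 10+4=14, value 18+68=86
- option 3+option 7: time 7+4=11, value 3+68=71
Best: 129 marks.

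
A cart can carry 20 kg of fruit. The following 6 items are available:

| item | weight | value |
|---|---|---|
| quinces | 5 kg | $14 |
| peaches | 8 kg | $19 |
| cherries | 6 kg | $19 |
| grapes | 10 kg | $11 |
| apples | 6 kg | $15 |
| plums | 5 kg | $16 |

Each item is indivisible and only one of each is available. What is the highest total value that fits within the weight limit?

Check high-value combinations within 20 kg:
- peaches+cherries+plums: weight 8+6+5=19, value 19+19+16=54
- peaches+cherries+apples: weight 8+6+6=20, value 19+19+15=53
- quinces+peaches+cherries: weight 5+8+6=19, value 14+19+19=52
- cherries+apples+plums: weight 6+6+5=17, value 19+15+16=50
Best: $54.

$54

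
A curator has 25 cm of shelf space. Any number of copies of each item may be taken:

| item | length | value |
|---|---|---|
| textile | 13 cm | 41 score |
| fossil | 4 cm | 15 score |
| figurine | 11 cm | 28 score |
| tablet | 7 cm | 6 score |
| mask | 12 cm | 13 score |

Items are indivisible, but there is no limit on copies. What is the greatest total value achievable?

Best value-per-unit is fossil at 15/4, and filling with it alone uses length 6×4=24. No mix of the others beats 6×15 = 90.

90 score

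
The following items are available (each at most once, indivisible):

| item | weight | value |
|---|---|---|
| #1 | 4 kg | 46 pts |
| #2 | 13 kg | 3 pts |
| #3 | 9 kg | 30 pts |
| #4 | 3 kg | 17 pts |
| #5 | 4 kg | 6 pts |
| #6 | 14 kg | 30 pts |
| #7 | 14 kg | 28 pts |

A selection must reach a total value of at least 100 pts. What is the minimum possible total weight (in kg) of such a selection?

27

Subsets with value ≥ 100, sorted by total weight:
- #1+#3+#6: weight 27, value 106
- #1+#3+#7: weight 27, value 104
Minimum weight: 27 kg.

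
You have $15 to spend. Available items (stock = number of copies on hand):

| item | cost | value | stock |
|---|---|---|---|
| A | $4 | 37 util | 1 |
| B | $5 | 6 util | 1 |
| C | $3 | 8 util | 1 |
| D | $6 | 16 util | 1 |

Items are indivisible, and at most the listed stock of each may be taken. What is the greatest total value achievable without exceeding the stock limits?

61 util

Top feasible selections:
- 1×A + 1×C + 1×D: cost 13, value 61
- 1×A + 1×B + 1×D: cost 15, value 59
- 1×A + 1×D: cost 10, value 53
- 1×A + 1×B + 1×C: cost 12, value 51
Best: 61 util.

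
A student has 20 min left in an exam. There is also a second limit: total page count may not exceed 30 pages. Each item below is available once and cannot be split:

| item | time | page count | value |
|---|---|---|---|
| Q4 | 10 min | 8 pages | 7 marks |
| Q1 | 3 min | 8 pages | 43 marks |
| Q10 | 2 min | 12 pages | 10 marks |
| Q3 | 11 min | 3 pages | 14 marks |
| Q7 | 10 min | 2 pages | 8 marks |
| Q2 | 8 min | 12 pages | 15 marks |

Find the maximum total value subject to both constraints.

Feasible sets respecting both limits:
- Q1+Q10+Q3: time 16, page count 23, value 67
- Q1+Q10+Q7: time 15, page count 22, value 61
- Q4+Q1+Q10: time 15, page count 28, value 60
Best: 67 marks.

67 marks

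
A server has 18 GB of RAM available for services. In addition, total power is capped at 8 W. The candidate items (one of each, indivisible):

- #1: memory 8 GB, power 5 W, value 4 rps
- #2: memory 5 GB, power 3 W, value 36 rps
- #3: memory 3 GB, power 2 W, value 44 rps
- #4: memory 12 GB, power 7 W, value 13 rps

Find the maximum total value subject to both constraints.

Feasible sets respecting both limits:
- #2+#3: memory 8, power 5, value 80
- #1+#3: memory 11, power 7, value 48
- #3: memory 3, power 2, value 44
- #1+#2: memory 13, power 8, value 40
Best: 80 rps.

80 rps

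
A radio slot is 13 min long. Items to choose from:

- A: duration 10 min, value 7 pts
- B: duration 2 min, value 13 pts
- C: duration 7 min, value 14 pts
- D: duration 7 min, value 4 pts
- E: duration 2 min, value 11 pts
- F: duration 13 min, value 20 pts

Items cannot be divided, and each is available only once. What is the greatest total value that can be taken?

38 pts

This is a 0/1 knapsack; check combinations near the capacity.
- B+C+E: duration 2+7+2=11, value 13+14+11=38
- B+D+E: duration 2+7+2=11, value 13+4+11=28
- B+C: duration 2+7=9, value 13+14=27
Best: 38 pts.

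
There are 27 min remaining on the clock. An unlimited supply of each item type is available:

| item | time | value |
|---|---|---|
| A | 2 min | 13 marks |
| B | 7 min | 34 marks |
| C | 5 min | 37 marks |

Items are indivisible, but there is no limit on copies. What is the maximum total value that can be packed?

198 marks

Best value-per-unit is C at 37/5; filling with it alone gives 5×37 = 185.
Optimal mix: 1×A + 5×C → time 27, value 198.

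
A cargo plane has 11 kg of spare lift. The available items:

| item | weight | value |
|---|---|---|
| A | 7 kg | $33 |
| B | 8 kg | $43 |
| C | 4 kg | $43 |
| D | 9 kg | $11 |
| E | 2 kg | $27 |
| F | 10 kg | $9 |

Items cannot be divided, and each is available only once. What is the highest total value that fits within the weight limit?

$76

This is a 0/1 knapsack; check combinations near the capacity.
- A+C: weight 7+4=11, value 33+43=76
- C+E: weight 4+2=6, value 43+27=70
- B+E: weight 8+2=10, value 43+27=70
- A+E: weight 7+2=9, value 33+27=60
- C: weight 4, value 43
Best: $76.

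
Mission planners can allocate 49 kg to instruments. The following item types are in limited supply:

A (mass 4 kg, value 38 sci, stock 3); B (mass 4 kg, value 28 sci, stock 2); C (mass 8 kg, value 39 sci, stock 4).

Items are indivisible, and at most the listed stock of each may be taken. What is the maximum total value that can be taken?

298 sci

Best selections within mass 49 and stock limits:
- 3×A + 1×B + 4×C: mass 48, value 298
- 2×A + 2×B + 4×C: mass 48, value 288
- 3×A + 2×B + 3×C: mass 44, value 287
- 3×A + 4×C: mass 44, value 270
Best: 298 sci.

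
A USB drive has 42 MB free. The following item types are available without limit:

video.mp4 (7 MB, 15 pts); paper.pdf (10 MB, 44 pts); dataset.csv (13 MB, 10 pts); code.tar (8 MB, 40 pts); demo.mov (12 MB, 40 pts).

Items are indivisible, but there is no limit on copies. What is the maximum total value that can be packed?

Best value-per-unit is code.tar at 40/8; filling with it alone gives 5×40 = 200.
Optimal mix: 1×paper.pdf + 4×code.tar → size 42, value 204.

204 pts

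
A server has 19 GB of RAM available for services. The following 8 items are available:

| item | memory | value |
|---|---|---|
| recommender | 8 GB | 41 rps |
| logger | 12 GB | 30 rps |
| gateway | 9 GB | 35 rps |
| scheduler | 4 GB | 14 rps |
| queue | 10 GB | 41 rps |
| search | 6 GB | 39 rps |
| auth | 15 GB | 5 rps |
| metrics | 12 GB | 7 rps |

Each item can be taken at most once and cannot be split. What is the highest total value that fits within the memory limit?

Check high-value combinations within 19 GB:
- recommender+scheduler+search: memory 8+4+6=18, value 41+14+39=94
- gateway+scheduler+search: memory 9+4+6=19, value 35+14+39=88
- recommender+queue: memory 8+10=18, value 41+41=82
- recommender+search: memory 8+6=14, value 41+39=80
- queue+search: memory 10+6=16, value 41+39=80
Best: 94 rps.

94 rps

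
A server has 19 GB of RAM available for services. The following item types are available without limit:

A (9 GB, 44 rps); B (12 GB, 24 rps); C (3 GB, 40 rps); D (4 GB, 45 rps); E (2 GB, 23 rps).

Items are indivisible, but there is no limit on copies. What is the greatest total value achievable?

246 rps

Best value-per-unit is C at 40/3; filling with it alone gives 6×40 = 240.
Optimal mix: 5×C + 2×E → memory 19, value 246.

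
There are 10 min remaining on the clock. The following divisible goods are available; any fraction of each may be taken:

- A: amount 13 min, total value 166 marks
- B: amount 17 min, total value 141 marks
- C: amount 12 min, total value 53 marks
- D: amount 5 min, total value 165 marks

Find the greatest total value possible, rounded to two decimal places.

Take in order of value per unit:
- D (165/5 per unit): all 5 → value 165, running total 165.00
- A (166/13 per unit): 5 of 13 → value 5×166/13 = 63.8462, running total 228.85
Total 228.85.

228.85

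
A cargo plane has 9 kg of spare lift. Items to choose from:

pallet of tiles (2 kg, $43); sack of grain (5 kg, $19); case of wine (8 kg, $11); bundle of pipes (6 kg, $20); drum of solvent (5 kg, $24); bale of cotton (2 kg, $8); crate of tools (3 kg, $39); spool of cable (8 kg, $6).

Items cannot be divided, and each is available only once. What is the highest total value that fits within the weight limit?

$90

This is a 0/1 knapsack; check combinations near the capacity.
- pallet of tiles+bale of cotton+crate of tools: weight 2+2+3=7, value 43+8+39=90
- pallet of tiles+crate of tools: weight 2+3=5, value 43+39=82
- pallet of tiles+drum of solvent+bale of cotton: weight 2+5+2=9, value 43+24+8=75
Best: $90.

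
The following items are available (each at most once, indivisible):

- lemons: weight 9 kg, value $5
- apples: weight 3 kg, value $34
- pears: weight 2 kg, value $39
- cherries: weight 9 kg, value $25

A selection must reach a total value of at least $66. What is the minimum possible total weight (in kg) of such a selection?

Subsets with value ≥ 66, sorted by total weight:
- apples+pears: weight 5, value 73
- apples+pears+cherries: weight 14, value 98
- lemons+apples+pears: weight 14, value 78
- lemons+pears+cherries: weight 20, value 69
Minimum weight: 5 kg.

5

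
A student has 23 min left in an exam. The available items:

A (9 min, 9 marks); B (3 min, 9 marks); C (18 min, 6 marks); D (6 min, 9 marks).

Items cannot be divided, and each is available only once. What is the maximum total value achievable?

Check high-value combinations within 23 min:
- A+B+D: time 9+3+6=18, value 9+9+9=27
- B+D: time 3+6=9, value 9+9=18
- A+B: time 9+3=12, value 9+9=18
- A+D: time 9+6=15, value 9+9=18
Best: 27 marks.

27 marks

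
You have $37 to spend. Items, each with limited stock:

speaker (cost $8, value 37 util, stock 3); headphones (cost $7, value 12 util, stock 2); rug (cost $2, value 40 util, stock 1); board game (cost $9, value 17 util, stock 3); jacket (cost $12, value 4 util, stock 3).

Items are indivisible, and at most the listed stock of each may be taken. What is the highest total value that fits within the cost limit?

Top feasible selections:
- 3×speaker + 1×rug + 1×board game: cost 35, value 168
- 3×speaker + 1×headphones + 1×rug: cost 33, value 163
- 3×speaker + 1×rug: cost 26, value 151
- 2×speaker + 1×rug + 2×board game: cost 36, value 148
Best: 168 util.

168 util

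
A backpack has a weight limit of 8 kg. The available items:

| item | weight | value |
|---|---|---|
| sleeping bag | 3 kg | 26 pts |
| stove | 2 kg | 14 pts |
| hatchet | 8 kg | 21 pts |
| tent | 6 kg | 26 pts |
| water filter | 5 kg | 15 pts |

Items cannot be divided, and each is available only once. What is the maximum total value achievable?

41 pts

Check high-value combinations within 8 kg:
- sleeping bag+water filter: weight 3+5=8, value 26+15=41
- sleeping bag+stove: weight 3+2=5, value 26+14=40
- stove+tent: weight 2+6=8, value 14+26=40
- stove+water filter: weight 2+5=7, value 14+15=29
- sleeping bag: weight 3, value 26
Best: 41 pts.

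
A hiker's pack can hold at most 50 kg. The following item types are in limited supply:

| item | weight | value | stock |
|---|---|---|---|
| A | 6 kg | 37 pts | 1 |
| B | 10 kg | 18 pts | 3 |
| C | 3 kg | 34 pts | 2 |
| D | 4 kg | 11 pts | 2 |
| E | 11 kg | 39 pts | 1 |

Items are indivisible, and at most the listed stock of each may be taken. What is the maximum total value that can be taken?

Top feasible selections:
- 1×A + 2×B + 2×C + 1×D + 1×E: weight 47, value 191
- 1×A + 1×B + 2×C + 2×D + 1×E: weight 41, value 184
Best: 191 pts.

191 pts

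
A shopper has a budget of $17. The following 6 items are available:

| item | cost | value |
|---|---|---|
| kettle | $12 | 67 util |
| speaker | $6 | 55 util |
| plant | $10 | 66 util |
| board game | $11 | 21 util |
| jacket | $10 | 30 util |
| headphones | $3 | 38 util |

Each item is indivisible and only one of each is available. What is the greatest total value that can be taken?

121 util

This is a 0/1 knapsack; check combinations near the capacity.
- speaker+plant: cost 6+10=16, value 55+66=121
- kettle+headphones: cost 12+3=15, value 67+38=105
- plant+headphones: cost 10+3=13, value 66+38=104
- speaker+headphones: cost 6+3=9, value 55+38=93
Best: 121 util.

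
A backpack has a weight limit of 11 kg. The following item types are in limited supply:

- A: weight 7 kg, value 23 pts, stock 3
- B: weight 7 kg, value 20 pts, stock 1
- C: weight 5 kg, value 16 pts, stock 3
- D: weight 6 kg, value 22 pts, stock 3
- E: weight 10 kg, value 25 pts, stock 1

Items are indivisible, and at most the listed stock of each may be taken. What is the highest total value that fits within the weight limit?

38 pts

Top feasible selections:
- 1×C + 1×D: weight 11, value 38
- 2×C: weight 10, value 32
- 1×E: weight 10, value 25
Best: 38 pts.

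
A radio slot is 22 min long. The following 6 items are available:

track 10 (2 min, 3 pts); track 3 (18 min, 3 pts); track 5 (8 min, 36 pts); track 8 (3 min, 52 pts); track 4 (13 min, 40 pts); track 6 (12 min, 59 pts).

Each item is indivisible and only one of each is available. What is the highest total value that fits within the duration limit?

This is a 0/1 knapsack; check combinations near the capacity.
- track 10+track 8+track 6: duration 2+3+12=17, value 3+52+59=114
- track 8+track 6: duration 3+12=15, value 52+59=111
- track 10+track 5+track 6: duration 2+8+12=22, value 3+36+59=98
Best: 114 pts.

114 pts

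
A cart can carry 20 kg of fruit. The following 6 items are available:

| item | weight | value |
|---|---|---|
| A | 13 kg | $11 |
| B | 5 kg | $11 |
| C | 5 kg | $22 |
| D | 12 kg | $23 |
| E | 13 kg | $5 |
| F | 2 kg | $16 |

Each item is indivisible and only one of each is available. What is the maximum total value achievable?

Check high-value combinations within 20 kg:
- C+D+F: weight 5+12+2=19, value 22+23+16=61
- B+D+F: weight 5+12+2=19, value 11+23+16=50
- B+C+F: weight 5+5+2=12, value 11+22+16=49
- A+C+F: weight 13+5+2=20, value 11+22+16=49
- C+D: weight 5+12=17, value 22+23=45
Best: $61.

$61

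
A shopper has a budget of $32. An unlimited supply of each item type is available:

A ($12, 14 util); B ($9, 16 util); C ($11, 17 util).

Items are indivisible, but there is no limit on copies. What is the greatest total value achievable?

50 util

Best value-per-unit is B at 16/9; filling with it alone gives 3×16 = 48.
Optimal mix: 1×B + 2×C → cost 31, value 50.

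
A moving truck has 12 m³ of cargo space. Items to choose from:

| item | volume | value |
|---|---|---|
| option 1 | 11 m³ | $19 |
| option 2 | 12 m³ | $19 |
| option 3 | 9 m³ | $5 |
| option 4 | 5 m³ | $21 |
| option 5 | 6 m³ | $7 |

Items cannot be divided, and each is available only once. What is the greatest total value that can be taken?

Check high-value combinations within 12 m³:
- option 4+option 5: volume 5+6=11, value 21+7=28
- option 4: volume 5, value 21
- option 1: volume 11, value 19
Best: $28.

$28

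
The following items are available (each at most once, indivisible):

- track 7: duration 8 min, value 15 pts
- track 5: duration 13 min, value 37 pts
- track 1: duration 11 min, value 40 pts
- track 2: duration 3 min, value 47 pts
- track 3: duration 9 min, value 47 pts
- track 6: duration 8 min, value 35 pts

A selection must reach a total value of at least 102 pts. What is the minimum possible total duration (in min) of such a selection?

Subsets with value ≥ 102, sorted by total duration:
- track 2+track 3+track 6: duration 20, value 129
- track 7+track 2+track 3: duration 20, value 109
- track 1+track 2+track 6: duration 22, value 122
Minimum duration: 20 min.

20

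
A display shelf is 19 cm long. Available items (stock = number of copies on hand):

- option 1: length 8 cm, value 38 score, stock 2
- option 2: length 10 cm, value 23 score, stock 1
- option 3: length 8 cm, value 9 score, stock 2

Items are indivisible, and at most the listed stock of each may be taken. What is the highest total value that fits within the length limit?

76 score

Best selections within length 19 and stock limits:
- 2×option 1: length 16, value 76
- 1×option 1 + 1×option 2: length 18, value 61
Best: 76 score.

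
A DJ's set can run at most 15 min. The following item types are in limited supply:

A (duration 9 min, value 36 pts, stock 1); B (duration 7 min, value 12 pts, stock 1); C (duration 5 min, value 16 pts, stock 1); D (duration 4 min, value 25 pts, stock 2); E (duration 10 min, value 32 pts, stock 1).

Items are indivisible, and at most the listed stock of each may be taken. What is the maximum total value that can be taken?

Best selections within duration 15 and stock limits:
- 1×C + 2×D: duration 13, value 66
- 1×B + 2×D: duration 15, value 62
- 1×A + 1×D: duration 13, value 61
Best: 66 pts.

66 pts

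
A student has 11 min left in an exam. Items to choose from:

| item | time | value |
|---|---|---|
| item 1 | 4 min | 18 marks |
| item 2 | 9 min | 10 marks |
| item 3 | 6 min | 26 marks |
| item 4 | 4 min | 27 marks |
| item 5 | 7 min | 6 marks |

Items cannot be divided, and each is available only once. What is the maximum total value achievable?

53 marks

Check high-value combinations within 11 min:
- item 3+item 4: time 6+4=10, value 26+27=53
- item 1+item 4: time 4+4=8, value 18+27=45
- item 1+item 3: time 4+6=10, value 18+26=44
- item 4+item 5: time 4+7=11, value 27+6=33
- item 4: time 4, value 27
Best: 53 marks.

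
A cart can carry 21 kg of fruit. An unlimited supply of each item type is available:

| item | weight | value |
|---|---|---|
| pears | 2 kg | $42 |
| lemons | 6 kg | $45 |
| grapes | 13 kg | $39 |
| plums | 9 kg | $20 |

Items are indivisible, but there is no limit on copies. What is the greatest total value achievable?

Best value-per-unit is pears at 42/2, and filling with it alone uses weight 10×2=20. No mix of the others beats 10×42 = 420.

$420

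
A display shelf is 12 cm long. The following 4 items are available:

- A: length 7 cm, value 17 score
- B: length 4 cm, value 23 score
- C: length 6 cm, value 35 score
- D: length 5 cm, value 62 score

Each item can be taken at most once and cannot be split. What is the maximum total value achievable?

97 score

Check high-value combinations within 12 cm:
- C+D: length 6+5=11, value 35+62=97
- B+D: length 4+5=9, value 23+62=85
- A+D: length 7+5=12, value 17+62=79
- D: length 5, value 62
- B+C: length 4+6=10, value 23+35=58
Best: 97 score.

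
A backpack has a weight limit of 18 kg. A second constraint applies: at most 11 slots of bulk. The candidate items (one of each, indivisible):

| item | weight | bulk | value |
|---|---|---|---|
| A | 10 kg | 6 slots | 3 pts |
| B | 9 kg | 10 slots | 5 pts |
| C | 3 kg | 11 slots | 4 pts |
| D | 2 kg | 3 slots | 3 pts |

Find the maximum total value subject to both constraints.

6 pts

Feasible sets respecting both limits:
- A+D: weight 12, bulk 9, value 6
- B: weight 9, bulk 10, value 5
- C: weight 3, bulk 11, value 4
- A: weight 10, bulk 6, value 3
Best: 6 pts.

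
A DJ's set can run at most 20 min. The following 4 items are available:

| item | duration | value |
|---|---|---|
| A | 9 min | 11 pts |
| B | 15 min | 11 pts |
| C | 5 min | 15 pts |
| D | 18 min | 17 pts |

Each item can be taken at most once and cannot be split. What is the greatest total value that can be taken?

Check high-value combinations within 20 min:
- A+C: duration 9+5=14, value 11+15=26
- B+C: duration 15+5=20, value 11+15=26
- D: duration 18, value 17
- C: duration 5, value 15
Best: 26 pts.

26 pts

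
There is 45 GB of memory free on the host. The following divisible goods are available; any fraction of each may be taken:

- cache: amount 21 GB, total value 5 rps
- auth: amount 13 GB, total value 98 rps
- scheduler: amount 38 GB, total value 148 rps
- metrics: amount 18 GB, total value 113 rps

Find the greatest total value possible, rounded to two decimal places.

265.53

Take in order of value per unit:
- auth (98/13 per unit): all 13 → value 98, running total 98.00
- metrics (113/18 per unit): all 18 → value 113, running total 211.00
- scheduler (148/38 per unit): 14 of 38 → value 14×148/38 = 54.5263, running total 265.53
Total 265.53.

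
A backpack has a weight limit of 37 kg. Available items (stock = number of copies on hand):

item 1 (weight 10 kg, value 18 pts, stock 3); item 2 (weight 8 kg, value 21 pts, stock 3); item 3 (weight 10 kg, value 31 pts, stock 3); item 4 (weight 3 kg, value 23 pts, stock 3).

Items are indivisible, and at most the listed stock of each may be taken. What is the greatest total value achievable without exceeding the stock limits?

152 pts

Best selections within weight 37 and stock limits:
- 1×item 2 + 2×item 3 + 3×item 4: weight 37, value 152
- 2×item 2 + 1×item 3 + 3×item 4: weight 35, value 142
Best: 152 pts.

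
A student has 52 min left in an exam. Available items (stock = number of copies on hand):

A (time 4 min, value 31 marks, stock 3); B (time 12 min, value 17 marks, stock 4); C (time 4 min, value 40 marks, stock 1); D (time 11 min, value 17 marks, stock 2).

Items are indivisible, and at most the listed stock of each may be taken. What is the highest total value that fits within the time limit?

Top feasible selections:
- 3×A + 1×B + 1×C + 2×D: time 50, value 184
- 3×A + 2×B + 1×C + 1×D: time 51, value 184
- 3×A + 3×B + 1×C: time 52, value 184
- 3×A + 1×C + 2×D: time 38, value 167
Best: 184 marks.

184 marks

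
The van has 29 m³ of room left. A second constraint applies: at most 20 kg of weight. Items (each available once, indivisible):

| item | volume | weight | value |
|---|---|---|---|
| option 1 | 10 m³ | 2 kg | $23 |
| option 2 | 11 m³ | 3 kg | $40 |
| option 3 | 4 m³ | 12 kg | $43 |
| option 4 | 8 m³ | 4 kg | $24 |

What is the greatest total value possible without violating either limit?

$107

Feasible sets respecting both limits:
- option 2+option 3+option 4: volume 23, weight 19, value 107
- option 1+option 2+option 3: volume 25, weight 17, value 106
- option 1+option 3+option 4: volume 22, weight 18, value 90
Best: $107.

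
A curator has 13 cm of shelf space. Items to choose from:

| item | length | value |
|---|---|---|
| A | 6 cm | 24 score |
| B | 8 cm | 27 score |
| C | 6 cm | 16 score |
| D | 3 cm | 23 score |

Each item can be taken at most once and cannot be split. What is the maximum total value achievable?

50 score

Check high-value combinations within 13 cm:
- B+D: length 8+3=11, value 27+23=50
- A+D: length 6+3=9, value 24+23=47
- A+C: length 6+6=12, value 24+16=40
- C+D: length 6+3=9, value 16+23=39
Best: 50 score.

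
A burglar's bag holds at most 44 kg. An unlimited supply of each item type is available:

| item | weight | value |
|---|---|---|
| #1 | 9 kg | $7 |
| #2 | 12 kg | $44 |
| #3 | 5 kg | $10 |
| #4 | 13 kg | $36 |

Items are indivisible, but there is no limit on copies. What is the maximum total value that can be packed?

Best value-per-unit is #2 at 44/12; filling with it alone gives 3×44 = 132.
Optimal mix: 3×#2 + 1×#3 → weight 41, value 142.

$142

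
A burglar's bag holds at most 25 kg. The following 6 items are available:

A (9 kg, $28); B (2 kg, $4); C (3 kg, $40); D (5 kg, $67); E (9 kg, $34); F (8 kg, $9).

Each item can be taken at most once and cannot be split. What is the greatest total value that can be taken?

Check high-value combinations within 25 kg:
- C+D+E+F: weight 3+5+9+8=25, value 40+67+34+9=150
- B+C+D+E: weight 2+3+5+9=19, value 4+40+67+34=145
- A+C+D+F: weight 9+3+5+8=25, value 28+40+67+9=144
- C+D+E: weight 3+5+9=17, value 40+67+34=141
Best: $150.

$150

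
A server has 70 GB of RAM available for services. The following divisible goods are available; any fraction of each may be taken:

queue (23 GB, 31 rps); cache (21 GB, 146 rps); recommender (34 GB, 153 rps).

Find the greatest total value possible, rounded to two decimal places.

319.22

Take in order of value per unit:
- cache (146/21 per unit): all 21 → value 146, running total 146.00
- recommender (153/34 per unit): all 34 → value 153, running total 299.00
- queue (31/23 per unit): 15 of 23 → value 15×31/23 = 20.2174, running total 319.22
Total 319.22.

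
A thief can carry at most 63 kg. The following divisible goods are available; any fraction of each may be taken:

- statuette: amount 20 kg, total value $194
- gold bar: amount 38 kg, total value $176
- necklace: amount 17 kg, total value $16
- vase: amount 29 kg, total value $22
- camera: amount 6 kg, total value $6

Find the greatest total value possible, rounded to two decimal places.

Take in order of value per unit:
- statuette (194/20 per unit): all 20 → value 194, running total 194.00
- gold bar (176/38 per unit): all 38 → value 176, running total 370.00
- camera (6/6 per unit): 5 of 6 → value 5×6/6 = 5.0000, running total 375.00
Total 375.00.

375.00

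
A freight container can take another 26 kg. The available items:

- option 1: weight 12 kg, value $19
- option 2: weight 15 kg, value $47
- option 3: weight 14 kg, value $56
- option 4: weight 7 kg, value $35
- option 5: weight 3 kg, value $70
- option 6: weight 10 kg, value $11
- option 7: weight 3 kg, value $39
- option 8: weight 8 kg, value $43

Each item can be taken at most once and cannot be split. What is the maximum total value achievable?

$187

Check high-value combinations within 26 kg:
- option 4+option 5+option 7+option 8: weight 7+3+3+8=21, value 35+70+39+43=187
- option 1+option 5+option 7+option 8: weight 12+3+3+8=26, value 19+70+39+43=171
- option 3+option 5+option 8: weight 14+3+8=25, value 56+70+43=169
- option 3+option 5+option 7: weight 14+3+3=20, value 56+70+39=165
Best: $187.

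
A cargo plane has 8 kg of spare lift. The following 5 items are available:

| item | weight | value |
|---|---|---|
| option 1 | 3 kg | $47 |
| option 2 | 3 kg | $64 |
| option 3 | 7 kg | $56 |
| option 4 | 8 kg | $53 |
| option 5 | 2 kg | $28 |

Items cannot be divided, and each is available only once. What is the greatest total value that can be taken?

Check high-value combinations within 8 kg:
- option 1+option 2+option 5: weight 3+3+2=8, value 47+64+28=139
- option 1+option 2: weight 3+3=6, value 47+64=111
- option 2+option 5: weight 3+2=5, value 64+28=92
Best: $139.

$139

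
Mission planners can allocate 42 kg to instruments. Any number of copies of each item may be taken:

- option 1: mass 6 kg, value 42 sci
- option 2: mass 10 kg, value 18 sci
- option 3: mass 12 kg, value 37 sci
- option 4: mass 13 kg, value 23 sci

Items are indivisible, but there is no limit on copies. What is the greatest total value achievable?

294 sci

Best value-per-unit is option 1 at 42/6, and filling with it alone uses mass 7×6=42. No mix of the others beats 7×42 = 294.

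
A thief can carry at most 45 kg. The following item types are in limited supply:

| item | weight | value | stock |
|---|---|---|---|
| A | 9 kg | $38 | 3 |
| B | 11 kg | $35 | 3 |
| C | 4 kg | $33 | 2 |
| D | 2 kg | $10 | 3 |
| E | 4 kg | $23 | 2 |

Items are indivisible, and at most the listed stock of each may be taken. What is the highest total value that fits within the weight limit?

$236

Best selections within weight 45 and stock limits:
- 3×A + 2×C + 1×D + 2×E: weight 45, value 236
- 3×A + 2×C + 3×D + 1×E: weight 45, value 233
- 3×A + 2×C + 2×E: weight 43, value 226
- 3×A + 2×C + 2×D + 1×E: weight 43, value 223
Best: $236.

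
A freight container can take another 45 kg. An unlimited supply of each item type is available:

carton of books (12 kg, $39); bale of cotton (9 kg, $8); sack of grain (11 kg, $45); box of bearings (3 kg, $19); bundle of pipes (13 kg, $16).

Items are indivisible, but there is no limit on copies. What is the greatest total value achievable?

Best value-per-unit is box of bearings at 19/3, and filling with it alone uses weight 15×3=45. No mix of the others beats 15×19 = 285.

$285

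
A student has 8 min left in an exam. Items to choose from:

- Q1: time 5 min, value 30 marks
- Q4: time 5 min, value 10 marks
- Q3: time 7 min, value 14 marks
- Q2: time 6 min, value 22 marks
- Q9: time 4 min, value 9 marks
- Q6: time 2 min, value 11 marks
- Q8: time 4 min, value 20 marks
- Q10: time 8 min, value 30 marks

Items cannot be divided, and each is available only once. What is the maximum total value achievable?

Check high-value combinations within 8 min:
- Q1+Q6: time 5+2=7, value 30+11=41
- Q2+Q6: time 6+2=8, value 22+11=33
- Q6+Q8: time 2+4=6, value 11+20=31
Best: 41 marks.

41 marks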